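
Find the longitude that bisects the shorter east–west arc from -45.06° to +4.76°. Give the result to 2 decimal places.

Signed shortest Δλ from -45.06° to +4.76° is +49.82°.
Midpoint longitude = -45.06° + (+49.82°)/2 = -45.06° + 24.91° = -20.15°.

-20.15°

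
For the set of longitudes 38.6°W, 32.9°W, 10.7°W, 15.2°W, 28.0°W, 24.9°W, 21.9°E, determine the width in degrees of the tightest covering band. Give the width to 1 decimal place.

Sort the longitudes: -38.6°, -32.9°, -28.0°, -24.9°, -15.2°, -10.7°, +21.9°.
Eastward gaps between consecutive values (wrapping around): 5.7°, 4.9°, 3.1°, 9.7°, 4.5°, 32.6°, 299.5°.
Largest gap = 299.5° ⇒ minimal covering band is its complement: 360° − 299.5° = 60.5°.
Band runs from -38.6° eastward to +21.9°.

60.5°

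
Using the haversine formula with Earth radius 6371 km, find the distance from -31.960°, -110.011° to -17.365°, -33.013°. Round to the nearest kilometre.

7796 km

Δλ = -33.013 − -110.011 = 76.998°.
Δφ = -17.365 − -31.960 = 14.595°.
a = sin²(Δφ/2) + cos φ₁ · cos φ₂ · sin²(Δλ/2) = 0.329918.
c = 2·atan2(√a, √(1−a)) = 1.22371 rad → d = 6371·c ≈ 7796.23 km.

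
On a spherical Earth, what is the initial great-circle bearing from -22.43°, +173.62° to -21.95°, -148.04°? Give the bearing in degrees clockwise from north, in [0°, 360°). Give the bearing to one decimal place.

96.7°

Δλ = -148.04 − 173.62 = -321.66°; wrapped into (−180°, 180°]: 38.34°.
θ = atan2( sin Δλ · cos φ₂ , cos φ₁ · sin φ₂ − sin φ₁ · cos φ₂ · cos Δλ )
  = atan2(0.57536, -0.06794) = 96.735° → normalised to [0°, 360°): 96.735°.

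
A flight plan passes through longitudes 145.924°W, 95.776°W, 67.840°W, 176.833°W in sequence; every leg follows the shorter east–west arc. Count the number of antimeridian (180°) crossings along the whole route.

Leg 1: -145.924° → -95.776°, shortest Δλ = 50.148° (east) — does not cross 180°.
Leg 2: -95.776° → -67.840°, shortest Δλ = 27.936° (east) — does not cross 180°.
Leg 3: -67.840° → -176.833°, shortest Δλ = -108.993° (west) — does not cross 180°.
Total crossings: 0.

0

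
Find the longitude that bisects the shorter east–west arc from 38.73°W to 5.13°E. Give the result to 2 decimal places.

16.80°W

Signed shortest Δλ from -38.73° to +5.13° is +43.86°.
Midpoint longitude = -38.73° + (+43.86°)/2 = -38.73° + 21.93° = -16.80°.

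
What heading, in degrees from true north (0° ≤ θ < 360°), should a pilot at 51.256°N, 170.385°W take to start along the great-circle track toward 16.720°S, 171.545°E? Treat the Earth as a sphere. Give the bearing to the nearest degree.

Δλ = 171.545 − -170.385 = 341.930°; wrapped into (−180°, 180°]: -18.070°.
θ = atan2( sin Δλ · cos φ₂ , cos φ₁ · sin φ₂ − sin φ₁ · cos φ₂ · cos Δλ )
  = atan2(-0.29707, -0.89018) = -161.546° → normalised to [0°, 360°): 198.454°.

198°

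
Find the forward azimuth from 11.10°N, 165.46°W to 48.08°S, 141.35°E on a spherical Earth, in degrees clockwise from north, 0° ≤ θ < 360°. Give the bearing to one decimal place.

Δλ = 141.35 − -165.46 = 306.81°; wrapped into (−180°, 180°]: -53.19°.
θ = atan2( sin Δλ · cos φ₂ , cos φ₁ · sin φ₂ − sin φ₁ · cos φ₂ · cos Δλ )
  = atan2(-0.53489, -0.80722) = -146.470° → normalised to [0°, 360°): 213.530°.

213.5°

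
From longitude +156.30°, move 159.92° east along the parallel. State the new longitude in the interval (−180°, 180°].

-43.78°

Start at +156.30°; shift +159.92° → +316.22°.
+316.22° lies outside (−180°, 180°]; subtract 360° → -43.78°.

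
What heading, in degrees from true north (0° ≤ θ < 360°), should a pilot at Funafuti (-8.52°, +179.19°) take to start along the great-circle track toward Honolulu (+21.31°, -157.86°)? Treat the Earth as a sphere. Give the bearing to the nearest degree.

37°

Δλ = -157.86 − 179.19 = -337.05°; wrapped into (−180°, 180°]: 22.95°.
θ = atan2( sin Δλ · cos φ₂ , cos φ₁ · sin φ₂ − sin φ₁ · cos φ₂ · cos Δλ )
  = atan2(0.36327, 0.48650) = 36.748° → normalised to [0°, 360°): 36.748°.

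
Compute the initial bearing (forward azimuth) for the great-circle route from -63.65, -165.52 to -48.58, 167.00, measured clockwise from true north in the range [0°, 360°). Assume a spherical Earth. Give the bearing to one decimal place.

302.3°

Δλ = 167.00 − -165.52 = 332.52°; wrapped into (−180°, 180°]: -27.48°.
θ = atan2( sin Δλ · cos φ₂ , cos φ₁ · sin φ₂ − sin φ₁ · cos φ₂ · cos Δλ )
  = atan2(-0.30528, 0.19311) = -57.684° → normalised to [0°, 360°): 302.316°.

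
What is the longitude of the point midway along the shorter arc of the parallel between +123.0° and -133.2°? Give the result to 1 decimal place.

Signed shortest Δλ from +123.0° to -133.2° is +103.8°.
Midpoint longitude = +123.0° + (+103.8°)/2 = +123.0° + 51.9° = +174.9°.
(The naïve average (+123.0 + -133.2)/2 = -5.1° is on the wrong side of the globe.)

+174.9°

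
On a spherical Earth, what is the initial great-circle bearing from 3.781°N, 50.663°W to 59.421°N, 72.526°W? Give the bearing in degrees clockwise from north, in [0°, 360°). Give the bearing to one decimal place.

347.1°

Δλ = -72.526 − -50.663 = -21.863°.
θ = atan2( sin Δλ · cos φ₂ , cos φ₁ · sin φ₂ − sin φ₁ · cos φ₂ · cos Δλ )
  = atan2(-0.18944, 0.82792) = -12.888° → normalised to [0°, 360°): 347.112°.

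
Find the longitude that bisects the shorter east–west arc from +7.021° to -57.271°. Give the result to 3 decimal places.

-25.125°

Signed shortest Δλ from +7.021° to -57.271° is -64.292°.
Midpoint longitude = +7.021° + (-64.292°)/2 = +7.021° − 32.146° = -25.125°.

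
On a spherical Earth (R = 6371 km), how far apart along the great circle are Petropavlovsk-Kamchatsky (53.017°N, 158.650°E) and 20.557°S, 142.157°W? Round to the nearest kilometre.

9957 km

Δλ = -142.157 − 158.650 = -300.807°; wrapped into (−180°, 180°]: 59.193°.
Δφ = -20.557 − 53.017 = -73.574°.
a = sin²(Δφ/2) + cos φ₁ · cos φ₂ · sin²(Δλ/2) = 0.496008.
c = 2·atan2(√a, √(1−a)) = 1.56281 rad → d = 6371·c ≈ 9956.68 km.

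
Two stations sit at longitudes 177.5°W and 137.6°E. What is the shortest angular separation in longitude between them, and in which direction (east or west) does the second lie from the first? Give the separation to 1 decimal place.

Raw difference: 137.6 − -177.5 = 315.1°.
Normalise into (−180°, 180°]: 315.1° − 360° = -44.9°.
Negative ⇒ the second point lies to the west; separation 44.9°.

44.9° west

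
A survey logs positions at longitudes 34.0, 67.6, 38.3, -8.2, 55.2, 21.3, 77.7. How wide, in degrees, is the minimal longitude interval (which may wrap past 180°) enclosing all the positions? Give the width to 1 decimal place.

Sort the longitudes: -8.2°, +21.3°, +34.0°, +38.3°, +55.2°, +67.6°, +77.7°.
Eastward gaps between consecutive values (wrapping around): 29.5°, 12.7°, 4.3°, 16.9°, 12.4°, 10.1°, 274.1°.
Largest gap = 274.1° ⇒ minimal covering band is its complement: 360° − 274.1° = 85.9°.
Band runs from -8.2° eastward to +77.7°.

85.9°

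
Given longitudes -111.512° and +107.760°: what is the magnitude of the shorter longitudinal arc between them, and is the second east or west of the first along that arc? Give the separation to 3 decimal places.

Raw difference: 107.760 − -111.512 = 219.272°.
Normalise into (−180°, 180°]: 219.272° − 360° = -140.728°.
Negative ⇒ the second point lies to the west; separation 140.728°.

140.728° west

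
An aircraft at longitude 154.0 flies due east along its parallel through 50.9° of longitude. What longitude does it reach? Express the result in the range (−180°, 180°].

Start at +154.0°; shift +50.9° → +204.9°.
+204.9° lies outside (−180°, 180°]; subtract 360° → -155.1°.

-155.1°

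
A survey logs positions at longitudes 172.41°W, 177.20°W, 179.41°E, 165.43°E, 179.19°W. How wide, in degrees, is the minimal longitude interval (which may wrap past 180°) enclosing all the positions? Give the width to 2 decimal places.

22.16°

Sort the longitudes: -179.19°, -177.20°, -172.41°, +165.43°, +179.41°.
Eastward gaps between consecutive values (wrapping around): 1.99°, 4.79°, 337.84°, 13.98°, 1.40°.
Largest gap = 337.84° ⇒ minimal covering band is its complement: 360° − 337.84° = 22.16°.
Band runs from +165.43° eastward to -172.41°, crossing the antimeridian.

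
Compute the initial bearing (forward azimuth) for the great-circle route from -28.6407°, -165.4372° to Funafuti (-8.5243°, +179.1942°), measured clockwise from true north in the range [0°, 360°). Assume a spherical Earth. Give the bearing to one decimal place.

321.3°

Δλ = 179.1942 − -165.4372 = 344.6314°; wrapped into (−180°, 180°]: -15.3686°.
θ = atan2( sin Δλ · cos φ₂ , cos φ₁ · sin φ₂ − sin φ₁ · cos φ₂ · cos Δλ )
  = atan2(-0.26210, 0.32698) = -38.715° → normalised to [0°, 360°): 321.285°.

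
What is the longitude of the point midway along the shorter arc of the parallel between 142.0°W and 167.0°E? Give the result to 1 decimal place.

167.5°W

Signed shortest Δλ from -142.0° to +167.0° is -51.0°.
Midpoint longitude = -142.0° + (-51.0°)/2 = -142.0° − 25.5° = -167.5°.
(The naïve average (-142.0 + +167.0)/2 = 12.5° is on the wrong side of the globe.)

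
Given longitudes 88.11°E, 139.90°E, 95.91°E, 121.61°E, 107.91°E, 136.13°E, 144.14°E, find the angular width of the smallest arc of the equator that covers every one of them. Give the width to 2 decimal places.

56.03°

Sort the longitudes: +88.11°, +95.91°, +107.91°, +121.61°, +136.13°, +139.90°, +144.14°.
Eastward gaps between consecutive values (wrapping around): 7.80°, 12.00°, 13.70°, 14.52°, 3.77°, 4.24°, 303.97°.
Largest gap = 303.97° ⇒ minimal covering band is its complement: 360° − 303.97° = 56.03°.
Band runs from +88.11° eastward to +144.14°.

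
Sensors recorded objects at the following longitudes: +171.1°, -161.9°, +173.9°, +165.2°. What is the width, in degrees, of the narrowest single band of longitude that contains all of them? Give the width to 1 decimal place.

32.9°

Sort the longitudes: -161.9°, +165.2°, +171.1°, +173.9°.
Eastward gaps between consecutive values (wrapping around): 327.1°, 5.9°, 2.8°, 24.2°.
Largest gap = 327.1° ⇒ minimal covering band is its complement: 360° − 327.1° = 32.9°.
Band runs from +165.2° eastward to -161.9°, crossing the antimeridian.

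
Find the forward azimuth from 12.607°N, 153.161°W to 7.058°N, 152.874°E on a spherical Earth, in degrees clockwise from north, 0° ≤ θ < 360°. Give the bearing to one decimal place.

Δλ = 152.874 − -153.161 = 306.035°; wrapped into (−180°, 180°]: -53.965°.
θ = atan2( sin Δλ · cos φ₂ , cos φ₁ · sin φ₂ − sin φ₁ · cos φ₂ · cos Δλ )
  = atan2(-0.80253, -0.00751) = -90.536° → normalised to [0°, 360°): 269.464°.

269.5°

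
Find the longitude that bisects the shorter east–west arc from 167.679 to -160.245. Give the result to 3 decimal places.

-176.283°

Signed shortest Δλ from +167.679° to -160.245° is +32.076°.
Midpoint longitude = +167.679° + (+32.076°)/2 = +167.679° + 16.038° = +183.717°.
Normalise into (−180°, 180°]: -176.283°.
(The naïve average (+167.679 + -160.245)/2 = 3.717° is on the wrong side of the globe.)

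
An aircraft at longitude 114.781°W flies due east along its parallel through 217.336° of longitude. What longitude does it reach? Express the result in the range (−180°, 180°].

Start at -114.781°; shift +217.336° → +102.555°.
+102.555° already lies in (−180°, 180°].

102.555°E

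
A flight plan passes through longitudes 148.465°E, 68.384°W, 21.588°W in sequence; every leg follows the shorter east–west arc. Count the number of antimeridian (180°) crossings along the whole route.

Leg 1: +148.465° → -68.384°, shortest Δλ = 143.151° (east) — crosses 180°.
Leg 2: -68.384° → -21.588°, shortest Δλ = 46.796° (east) — does not cross 180°.
Total crossings: 1.

1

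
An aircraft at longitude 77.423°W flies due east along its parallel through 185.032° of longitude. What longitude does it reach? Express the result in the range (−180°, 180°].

107.609°E

Start at -77.423°; shift +185.032° → +107.609°.
+107.609° already lies in (−180°, 180°].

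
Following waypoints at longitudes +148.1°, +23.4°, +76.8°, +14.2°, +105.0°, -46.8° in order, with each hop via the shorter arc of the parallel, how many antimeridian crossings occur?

0

Leg 1: +148.1° → +23.4°, shortest Δλ = -124.7° (west) — does not cross 180°.
Leg 2: +23.4° → +76.8°, shortest Δλ = 53.4° (east) — does not cross 180°.
Leg 3: +76.8° → +14.2°, shortest Δλ = -62.6° (west) — does not cross 180°.
Leg 4: +14.2° → +105.0°, shortest Δλ = 90.8° (east) — does not cross 180°.
Leg 5: +105.0° → -46.8°, shortest Δλ = -151.8° (west) — does not cross 180°.
Total crossings: 0.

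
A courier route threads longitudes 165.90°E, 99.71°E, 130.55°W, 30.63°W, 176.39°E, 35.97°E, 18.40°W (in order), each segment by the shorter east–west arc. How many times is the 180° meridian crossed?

2

Leg 1: +165.90° → +99.71°, shortest Δλ = -66.19° (west) — does not cross 180°.
Leg 2: +99.71° → -130.55°, shortest Δλ = 129.74° (east) — crosses 180°.
Leg 3: -130.55° → -30.63°, shortest Δλ = 99.92° (east) — does not cross 180°.
Leg 4: -30.63° → +176.39°, shortest Δλ = -152.98° (west) — crosses 180°.
Leg 5: +176.39° → +35.97°, shortest Δλ = -140.42° (west) — does not cross 180°.
Leg 6: +35.97° → -18.40°, shortest Δλ = -54.37° (west) — does not cross 180°.
Total crossings: 2.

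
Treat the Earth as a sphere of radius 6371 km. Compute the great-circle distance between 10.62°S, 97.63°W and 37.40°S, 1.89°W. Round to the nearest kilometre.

Δλ = -1.89 − -97.63 = 95.74°.
Δφ = -37.40 − -10.62 = -26.78°.
a = sin²(Δφ/2) + cos φ₁ · cos φ₂ · sin²(Δλ/2) = 0.483078.
c = 2·atan2(√a, √(1−a)) = 1.53695 rad → d = 6371·c ≈ 9791.88 km.

9792 km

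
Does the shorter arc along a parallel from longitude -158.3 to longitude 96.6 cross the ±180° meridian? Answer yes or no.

Yes

Naïve |96.6 − -158.3| = 254.9° > 180°, so the shorter arc goes the other way round — across 180°.
Signed shortest Δλ = ((96.6 − -158.3 + 180) mod 360) − 180 = -105.1°.
Going west by 105.1° from -158.3° passes through 180° before reaching +96.6°.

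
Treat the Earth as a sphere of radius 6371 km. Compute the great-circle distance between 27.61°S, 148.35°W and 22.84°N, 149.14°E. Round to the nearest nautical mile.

Δλ = 149.14 − -148.35 = 297.49°; wrapped into (−180°, 180°]: -62.51°.
Δφ = 22.84 − -27.61 = 50.45°.
a = sin²(Δφ/2) + cos φ₁ · cos φ₂ · sin²(Δλ/2) = 0.401467.
c = 2·atan2(√a, √(1−a)) = 1.37243 rad → d = 6371·c ≈ 8743.77 km ≈ 4721.26 nmi.

4721 nmi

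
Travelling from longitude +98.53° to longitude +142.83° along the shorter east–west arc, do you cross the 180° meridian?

No

Signed shortest Δλ = ((142.83 − 98.53 + 180) mod 360) − 180 = 44.3°.
Going east by 44.3° from +98.53° reaches +142.83° without touching 180°.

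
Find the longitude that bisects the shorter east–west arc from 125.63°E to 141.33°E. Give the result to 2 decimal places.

Signed shortest Δλ from +125.63° to +141.33° is +15.70°.
Midpoint longitude = +125.63° + (+15.70°)/2 = +125.63° + 7.85° = +133.48°.

133.48°E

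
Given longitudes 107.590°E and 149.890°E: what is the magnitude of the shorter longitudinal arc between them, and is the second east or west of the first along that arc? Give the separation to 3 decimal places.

Raw difference: 149.890 − 107.590 = 42.3°.
Normalise into (−180°, 180°]: 42.3° stays 42.3°.
Positive ⇒ the second point lies to the east; separation 42.300°.

42.300° east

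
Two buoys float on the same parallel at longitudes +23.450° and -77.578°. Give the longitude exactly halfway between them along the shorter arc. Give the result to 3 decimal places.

Signed shortest Δλ from +23.450° to -77.578° is -101.028°.
Midpoint longitude = +23.450° + (-101.028°)/2 = +23.450° − 50.514° = -27.064°.

-27.064°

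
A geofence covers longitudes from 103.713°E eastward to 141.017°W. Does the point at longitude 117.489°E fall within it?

Band width going east from +103.713° to -141.017°: ((-141.017 − 103.713) mod 360) = 115.270°.
Offset of +117.489° east of the west edge: ((117.489 − 103.713) mod 360) = 13.776°.
13.776° ≤ 115.270° ⇒ inside.

Yes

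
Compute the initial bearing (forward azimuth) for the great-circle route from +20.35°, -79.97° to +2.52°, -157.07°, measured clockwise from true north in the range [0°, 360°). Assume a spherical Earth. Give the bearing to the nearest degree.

268°

Δλ = -157.07 − -79.97 = -77.10°.
θ = atan2( sin Δλ · cos φ₂ , cos φ₁ · sin φ₂ − sin φ₁ · cos φ₂ · cos Δλ )
  = atan2(-0.97382, -0.03634) = -92.137° → normalised to [0°, 360°): 267.863°.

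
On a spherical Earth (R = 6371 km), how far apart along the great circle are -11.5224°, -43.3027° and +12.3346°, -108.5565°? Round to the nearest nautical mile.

4144 nmi

Δλ = -108.5565 − -43.3027 = -65.2538°.
Δφ = 12.3346 − -11.5224 = 23.8570°.
a = sin²(Δφ/2) + cos φ₁ · cos φ₂ · sin²(Δλ/2) = 0.320988.
c = 2·atan2(√a, √(1−a)) = 1.20464 rad → d = 6371·c ≈ 7674.79 km ≈ 4144.06 nmi.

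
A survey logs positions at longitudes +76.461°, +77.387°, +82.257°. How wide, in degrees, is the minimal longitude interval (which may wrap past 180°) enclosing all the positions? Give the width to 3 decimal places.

Sort the longitudes: +76.461°, +77.387°, +82.257°.
Eastward gaps between consecutive values (wrapping around): 0.926°, 4.870°, 354.204°.
Largest gap = 354.204° ⇒ minimal covering band is its complement: 360° − 354.204° = 5.796°.
Band runs from +76.461° eastward to +82.257°.

5.796°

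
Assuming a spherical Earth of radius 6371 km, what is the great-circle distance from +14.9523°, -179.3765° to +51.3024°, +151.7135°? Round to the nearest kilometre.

Δλ = 151.7135 − -179.3765 = 331.0900°; wrapped into (−180°, 180°]: -28.9100°.
Δφ = 51.3024 − 14.9523 = 36.3501°.
a = sin²(Δφ/2) + cos φ₁ · cos φ₂ · sin²(Δλ/2) = 0.134933.
c = 2·atan2(√a, √(1−a)) = 0.75228 rad → d = 6371·c ≈ 4792.76 km.

4793 km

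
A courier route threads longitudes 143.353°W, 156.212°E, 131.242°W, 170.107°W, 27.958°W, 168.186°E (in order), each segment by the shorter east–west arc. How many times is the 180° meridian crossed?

3

Leg 1: -143.353° → +156.212°, shortest Δλ = -60.435° (west) — crosses 180°.
Leg 2: +156.212° → -131.242°, shortest Δλ = 72.546° (east) — crosses 180°.
Leg 3: -131.242° → -170.107°, shortest Δλ = -38.865° (west) — does not cross 180°.
Leg 4: -170.107° → -27.958°, shortest Δλ = 142.149° (east) — does not cross 180°.
Leg 5: -27.958° → +168.186°, shortest Δλ = -163.856° (west) — crosses 180°.
Total crossings: 3.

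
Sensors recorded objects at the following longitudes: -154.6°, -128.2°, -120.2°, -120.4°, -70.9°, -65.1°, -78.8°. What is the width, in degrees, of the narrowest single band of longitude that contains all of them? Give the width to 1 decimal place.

89.5°

Sort the longitudes: -154.6°, -128.2°, -120.4°, -120.2°, -78.8°, -70.9°, -65.1°.
Eastward gaps between consecutive values (wrapping around): 26.4°, 7.8°, 0.2°, 41.4°, 7.9°, 5.8°, 270.5°.
Largest gap = 270.5° ⇒ minimal covering band is its complement: 360° − 270.5° = 89.5°.
Band runs from -154.6° eastward to -65.1°.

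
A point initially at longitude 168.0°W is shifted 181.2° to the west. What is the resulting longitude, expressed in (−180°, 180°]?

10.8°E

Start at -168.0°; shift −181.2° → -349.2°.
-349.2° lies outside (−180°, 180°]; add 360° → +10.8°.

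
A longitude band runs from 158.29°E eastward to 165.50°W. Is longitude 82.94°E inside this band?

No

Band width going east from +158.29° to -165.50°: ((-165.50 − 158.29) mod 360) = 36.21°.
Offset of +82.94° east of the west edge: ((82.94 − 158.29) mod 360) = 284.65°.
284.65° > 36.21° ⇒ outside.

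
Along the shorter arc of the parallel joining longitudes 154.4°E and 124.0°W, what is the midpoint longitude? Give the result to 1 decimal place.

Signed shortest Δλ from +154.4° to -124.0° is +81.6°.
Midpoint longitude = +154.4° + (+81.6°)/2 = +154.4° + 40.8° = +195.2°.
Normalise into (−180°, 180°]: -164.8°.
(The naïve average (+154.4 + -124.0)/2 = 15.2° is on the wrong side of the globe.)

164.8°W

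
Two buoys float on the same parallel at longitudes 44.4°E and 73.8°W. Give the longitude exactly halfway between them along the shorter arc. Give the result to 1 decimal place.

14.7°W

Signed shortest Δλ from +44.4° to -73.8° is -118.2°.
Midpoint longitude = +44.4° + (-118.2°)/2 = +44.4° − 59.1° = -14.7°.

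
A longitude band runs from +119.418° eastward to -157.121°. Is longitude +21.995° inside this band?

No

Band width going east from +119.418° to -157.121°: ((-157.121 − 119.418) mod 360) = 83.461°.
Offset of +21.995° east of the west edge: ((21.995 − 119.418) mod 360) = 262.577°.
262.577° > 83.461° ⇒ outside.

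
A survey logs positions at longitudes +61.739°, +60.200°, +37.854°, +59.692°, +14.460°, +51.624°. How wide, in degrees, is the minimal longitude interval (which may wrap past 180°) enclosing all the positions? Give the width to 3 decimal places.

47.279°

Sort the longitudes: +14.460°, +37.854°, +51.624°, +59.692°, +60.200°, +61.739°.
Eastward gaps between consecutive values (wrapping around): 23.394°, 13.770°, 8.068°, 0.508°, 1.539°, 312.721°.
Largest gap = 312.721° ⇒ minimal covering band is its complement: 360° − 312.721° = 47.279°.
Band runs from +14.460° eastward to +61.739°.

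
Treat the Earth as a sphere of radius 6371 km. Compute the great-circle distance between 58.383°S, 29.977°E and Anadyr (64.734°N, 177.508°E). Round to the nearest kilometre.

18182 km

Δλ = 177.508 − 29.977 = 147.531°.
Δφ = 64.734 − -58.383 = 123.117°.
a = sin²(Δφ/2) + cos φ₁ · cos φ₂ · sin²(Δλ/2) = 0.979443.
c = 2·atan2(√a, √(1−a)) = 2.85385 rad → d = 6371·c ≈ 18181.85 km.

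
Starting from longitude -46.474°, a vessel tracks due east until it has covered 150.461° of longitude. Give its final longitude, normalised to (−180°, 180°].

Start at -46.474°; shift +150.461° → +103.987°.
+103.987° already lies in (−180°, 180°].

+103.987°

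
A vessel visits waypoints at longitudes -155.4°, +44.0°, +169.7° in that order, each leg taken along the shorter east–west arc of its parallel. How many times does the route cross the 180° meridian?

Leg 1: -155.4° → +44.0°, shortest Δλ = -160.6° (west) — crosses 180°.
Leg 2: +44.0° → +169.7°, shortest Δλ = 125.7° (east) — does not cross 180°.
Total crossings: 1.

1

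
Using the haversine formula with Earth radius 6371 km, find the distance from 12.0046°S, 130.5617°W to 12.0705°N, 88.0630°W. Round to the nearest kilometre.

Δλ = -88.0630 − -130.5617 = 42.4987°.
Δφ = 12.0705 − -12.0046 = 24.0751°.
a = sin²(Δφ/2) + cos φ₁ · cos φ₂ · sin²(Δλ/2) = 0.169135.
c = 2·atan2(√a, √(1−a)) = 0.84767 rad → d = 6371·c ≈ 5400.52 km.

5401 km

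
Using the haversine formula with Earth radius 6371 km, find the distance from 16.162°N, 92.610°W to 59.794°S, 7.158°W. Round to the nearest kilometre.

11305 km

Δλ = -7.158 − -92.610 = 85.452°.
Δφ = -59.794 − 16.162 = -75.956°.
a = sin²(Δφ/2) + cos φ₁ · cos φ₂ · sin²(Δλ/2) = 0.601121.
c = 2·atan2(√a, √(1−a)) = 1.77444 rad → d = 6371·c ≈ 11304.98 km.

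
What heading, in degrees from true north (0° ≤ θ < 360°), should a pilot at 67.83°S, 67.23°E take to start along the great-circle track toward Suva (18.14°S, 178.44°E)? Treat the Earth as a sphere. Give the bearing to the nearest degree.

Δλ = 178.44 − 67.23 = 111.21°.
θ = atan2( sin Δλ · cos φ₂ , cos φ₁ · sin φ₂ − sin φ₁ · cos φ₂ · cos Δλ )
  = atan2(0.88593, -0.43587) = 116.197° → normalised to [0°, 360°): 116.197°.

116°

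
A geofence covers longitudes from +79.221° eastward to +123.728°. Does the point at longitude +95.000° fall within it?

Band width going east from +79.221° to +123.728°: ((123.728 − 79.221) mod 360) = 44.507°.
Offset of +95.000° east of the west edge: ((95.000 − 79.221) mod 360) = 15.779°.
15.779° ≤ 44.507° ⇒ inside.

Yes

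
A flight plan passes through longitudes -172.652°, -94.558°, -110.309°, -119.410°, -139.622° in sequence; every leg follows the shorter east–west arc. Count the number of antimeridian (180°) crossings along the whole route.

Leg 1: -172.652° → -94.558°, shortest Δλ = 78.094° (east) — does not cross 180°.
Leg 2: -94.558° → -110.309°, shortest Δλ = -15.751° (west) — does not cross 180°.
Leg 3: -110.309° → -119.410°, shortest Δλ = -9.101° (west) — does not cross 180°.
Leg 4: -119.410° → -139.622°, shortest Δλ = -20.212° (west) — does not cross 180°.
Total crossings: 0.

0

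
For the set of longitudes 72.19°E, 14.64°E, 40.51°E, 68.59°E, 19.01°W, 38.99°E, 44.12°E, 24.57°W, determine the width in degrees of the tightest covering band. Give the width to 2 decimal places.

Sort the longitudes: -24.57°, -19.01°, +14.64°, +38.99°, +40.51°, +44.12°, +68.59°, +72.19°.
Eastward gaps between consecutive values (wrapping around): 5.56°, 33.65°, 24.35°, 1.52°, 3.61°, 24.47°, 3.60°, 263.24°.
Largest gap = 263.24° ⇒ minimal covering band is its complement: 360° − 263.24° = 96.76°.
Band runs from -24.57° eastward to +72.19°.

96.76°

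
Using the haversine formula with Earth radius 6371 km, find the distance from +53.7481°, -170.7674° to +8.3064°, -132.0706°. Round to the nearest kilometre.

Δλ = -132.0706 − -170.7674 = 38.6968°.
Δφ = 8.3064 − 53.7481 = -45.4417°.
a = sin²(Δφ/2) + cos φ₁ · cos φ₂ · sin²(Δλ/2) = 0.213411.
c = 2·atan2(√a, √(1−a)) = 0.96042 rad → d = 6371·c ≈ 6118.82 km.

6119 km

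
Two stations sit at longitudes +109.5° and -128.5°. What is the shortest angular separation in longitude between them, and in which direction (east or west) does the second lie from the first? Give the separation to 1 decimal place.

Raw difference: -128.5 − 109.5 = -238.0°.
Normalise into (−180°, 180°]: -238.0° + 360° = 122.0°.
Positive ⇒ the second point lies to the east; separation 122.0°.

122.0° east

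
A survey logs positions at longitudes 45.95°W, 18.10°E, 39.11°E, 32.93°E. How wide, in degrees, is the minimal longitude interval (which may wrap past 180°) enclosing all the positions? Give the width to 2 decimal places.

Sort the longitudes: -45.95°, +18.10°, +32.93°, +39.11°.
Eastward gaps between consecutive values (wrapping around): 64.05°, 14.83°, 6.18°, 274.94°.
Largest gap = 274.94° ⇒ minimal covering band is its complement: 360° − 274.94° = 85.06°.
Band runs from -45.95° eastward to +39.11°.

85.06°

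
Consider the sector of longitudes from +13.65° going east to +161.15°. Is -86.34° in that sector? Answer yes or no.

Band width going east from +13.65° to +161.15°: ((161.15 − 13.65) mod 360) = 147.50°.
Offset of -86.34° east of the west edge: ((-86.34 − 13.65) mod 360) = 260.01°.
260.01° > 147.50° ⇒ outside.

No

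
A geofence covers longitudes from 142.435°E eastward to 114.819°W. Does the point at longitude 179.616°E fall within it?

Yes

Band width going east from +142.435° to -114.819°: ((-114.819 − 142.435) mod 360) = 102.746°.
Offset of +179.616° east of the west edge: ((179.616 − 142.435) mod 360) = 37.181°.
37.181° ≤ 102.746° ⇒ inside.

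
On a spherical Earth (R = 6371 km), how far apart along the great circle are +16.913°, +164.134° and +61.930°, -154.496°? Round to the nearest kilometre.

5951 km

Δλ = -154.496 − 164.134 = -318.630°; wrapped into (−180°, 180°]: 41.370°.
Δφ = 61.930 − 16.913 = 45.017°.
a = sin²(Δφ/2) + cos φ₁ · cos φ₂ · sin²(Δλ/2) = 0.202723.
c = 2·atan2(√a, √(1−a)) = 0.93409 rad → d = 6371·c ≈ 5951.06 km.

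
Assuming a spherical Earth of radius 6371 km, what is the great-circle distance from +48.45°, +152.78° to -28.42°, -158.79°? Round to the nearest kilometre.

Δλ = -158.79 − 152.78 = -311.57°; wrapped into (−180°, 180°]: 48.43°.
Δφ = -28.42 − 48.45 = -76.87°.
a = sin²(Δφ/2) + cos φ₁ · cos φ₂ · sin²(Δλ/2) = 0.484556.
c = 2·atan2(√a, √(1−a)) = 1.53990 rad → d = 6371·c ≈ 9810.72 km.

9811 km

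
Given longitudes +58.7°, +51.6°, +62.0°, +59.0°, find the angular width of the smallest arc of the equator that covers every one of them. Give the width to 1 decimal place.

10.4°

Sort the longitudes: +51.6°, +58.7°, +59.0°, +62.0°.
Eastward gaps between consecutive values (wrapping around): 7.1°, 0.3°, 3.0°, 349.6°.
Largest gap = 349.6° ⇒ minimal covering band is its complement: 360° − 349.6° = 10.4°.
Band runs from +51.6° eastward to +62.0°.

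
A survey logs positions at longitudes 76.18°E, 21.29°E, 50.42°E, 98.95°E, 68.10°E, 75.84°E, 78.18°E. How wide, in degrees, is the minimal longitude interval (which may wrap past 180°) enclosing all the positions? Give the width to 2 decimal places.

Sort the longitudes: +21.29°, +50.42°, +68.10°, +75.84°, +76.18°, +78.18°, +98.95°.
Eastward gaps between consecutive values (wrapping around): 29.13°, 17.68°, 7.74°, 0.34°, 2.00°, 20.77°, 282.34°.
Largest gap = 282.34° ⇒ minimal covering band is its complement: 360° − 282.34° = 77.66°.
Band runs from +21.29° eastward to +98.95°.

77.66°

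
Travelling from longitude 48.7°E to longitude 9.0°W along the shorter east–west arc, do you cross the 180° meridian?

Signed shortest Δλ = ((-9.0 − 48.7 + 180) mod 360) − 180 = -57.7°.
Going west by 57.7° from +48.7° reaches -9.0° without touching 180°.

No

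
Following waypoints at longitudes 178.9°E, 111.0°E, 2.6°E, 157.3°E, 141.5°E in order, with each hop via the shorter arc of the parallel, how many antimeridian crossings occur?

0

Leg 1: +178.9° → +111.0°, shortest Δλ = -67.9° (west) — does not cross 180°.
Leg 2: +111.0° → +2.6°, shortest Δλ = -108.4° (west) — does not cross 180°.
Leg 3: +2.6° → +157.3°, shortest Δλ = 154.7° (east) — does not cross 180°.
Leg 4: +157.3° → +141.5°, shortest Δλ = -15.8° (west) — does not cross 180°.
Total crossings: 0.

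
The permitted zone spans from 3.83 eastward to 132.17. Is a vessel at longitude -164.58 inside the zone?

Band width going east from +3.83° to +132.17°: ((132.17 − 3.83) mod 360) = 128.34°.
Offset of -164.58° east of the west edge: ((-164.58 − 3.83) mod 360) = 191.59°.
191.59° > 128.34° ⇒ outside.

No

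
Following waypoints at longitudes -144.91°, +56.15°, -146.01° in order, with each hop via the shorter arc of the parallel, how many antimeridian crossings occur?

Leg 1: -144.91° → +56.15°, shortest Δλ = -158.94° (west) — crosses 180°.
Leg 2: +56.15° → -146.01°, shortest Δλ = 157.84° (east) — crosses 180°.
Total crossings: 2.

2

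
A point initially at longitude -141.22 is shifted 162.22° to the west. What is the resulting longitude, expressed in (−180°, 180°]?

Start at -141.22°; shift −162.22° → -303.44°.
-303.44° lies outside (−180°, 180°]; add 360° → +56.56°.

+56.56°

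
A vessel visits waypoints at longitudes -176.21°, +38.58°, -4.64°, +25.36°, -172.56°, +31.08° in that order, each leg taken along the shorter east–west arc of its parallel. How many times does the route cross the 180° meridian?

3

Leg 1: -176.21° → +38.58°, shortest Δλ = -145.21° (west) — crosses 180°.
Leg 2: +38.58° → -4.64°, shortest Δλ = -43.22° (west) — does not cross 180°.
Leg 3: -4.64° → +25.36°, shortest Δλ = 30.0° (east) — does not cross 180°.
Leg 4: +25.36° → -172.56°, shortest Δλ = 162.08° (east) — crosses 180°.
Leg 5: -172.56° → +31.08°, shortest Δλ = -156.36° (west) — crosses 180°.
Total crossings: 3.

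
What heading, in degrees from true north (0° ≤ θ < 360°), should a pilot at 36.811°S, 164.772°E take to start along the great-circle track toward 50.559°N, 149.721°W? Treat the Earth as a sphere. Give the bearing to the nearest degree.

Δλ = -149.721 − 164.772 = -314.493°; wrapped into (−180°, 180°]: 45.507°.
θ = atan2( sin Δλ · cos φ₂ , cos φ₁ · sin φ₂ − sin φ₁ · cos φ₂ · cos Δλ )
  = atan2(0.45317, 0.88507) = 27.113° → normalised to [0°, 360°): 27.113°.

27°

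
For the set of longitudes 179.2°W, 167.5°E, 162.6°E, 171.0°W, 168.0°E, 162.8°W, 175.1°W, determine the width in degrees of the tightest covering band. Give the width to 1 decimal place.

Sort the longitudes: -179.2°, -175.1°, -171.0°, -162.8°, +162.6°, +167.5°, +168.0°.
Eastward gaps between consecutive values (wrapping around): 4.1°, 4.1°, 8.2°, 325.4°, 4.9°, 0.5°, 12.8°.
Largest gap = 325.4° ⇒ minimal covering band is its complement: 360° − 325.4° = 34.6°.
Band runs from +162.6° eastward to -162.8°, crossing the antimeridian.

34.6°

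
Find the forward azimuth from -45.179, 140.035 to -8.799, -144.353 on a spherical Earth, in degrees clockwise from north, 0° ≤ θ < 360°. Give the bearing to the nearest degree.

Δλ = -144.353 − 140.035 = -284.388°; wrapped into (−180°, 180°]: 75.612°.
θ = atan2( sin Δλ · cos φ₂ , cos φ₁ · sin φ₂ − sin φ₁ · cos φ₂ · cos Δλ )
  = atan2(0.95724, 0.06635) = 86.035° → normalised to [0°, 360°): 86.035°.

86°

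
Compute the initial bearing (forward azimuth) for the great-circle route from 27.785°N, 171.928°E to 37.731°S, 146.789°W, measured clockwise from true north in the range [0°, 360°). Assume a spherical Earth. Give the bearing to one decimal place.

147.5°

Δλ = -146.789 − 171.928 = -318.717°; wrapped into (−180°, 180°]: 41.283°.
θ = atan2( sin Δλ · cos φ₂ , cos φ₁ · sin φ₂ − sin φ₁ · cos φ₂ · cos Δλ )
  = atan2(0.52181, -0.81845) = 147.480° → normalised to [0°, 360°): 147.480°.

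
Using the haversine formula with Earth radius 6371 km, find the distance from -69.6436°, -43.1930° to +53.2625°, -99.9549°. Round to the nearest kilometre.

Δλ = -99.9549 − -43.1930 = -56.7619°.
Δφ = 53.2625 − -69.6436 = 122.9061°.
a = sin²(Δφ/2) + cos φ₁ · cos φ₂ · sin²(Δλ/2) = 0.818644.
c = 2·atan2(√a, √(1−a)) = 2.26177 rad → d = 6371·c ≈ 14409.73 km.

14410 km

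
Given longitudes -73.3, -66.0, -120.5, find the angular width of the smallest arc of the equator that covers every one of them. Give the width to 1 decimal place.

Sort the longitudes: -120.5°, -73.3°, -66.0°.
Eastward gaps between consecutive values (wrapping around): 47.2°, 7.3°, 305.5°.
Largest gap = 305.5° ⇒ minimal covering band is its complement: 360° − 305.5° = 54.5°.
Band runs from -120.5° eastward to -66.0°.

54.5°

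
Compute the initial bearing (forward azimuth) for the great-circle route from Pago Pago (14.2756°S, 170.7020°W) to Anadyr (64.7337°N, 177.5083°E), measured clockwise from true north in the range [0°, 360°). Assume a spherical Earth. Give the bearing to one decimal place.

Δλ = 177.5083 − -170.7020 = 348.2103°; wrapped into (−180°, 180°]: -11.7897°.
θ = atan2( sin Δλ · cos φ₂ , cos φ₁ · sin φ₂ − sin φ₁ · cos φ₂ · cos Δλ )
  = atan2(-0.08721, 0.97944) = -5.088° → normalised to [0°, 360°): 354.912°.

354.9°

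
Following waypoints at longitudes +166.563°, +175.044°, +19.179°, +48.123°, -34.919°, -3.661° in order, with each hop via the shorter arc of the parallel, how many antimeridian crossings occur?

Leg 1: +166.563° → +175.044°, shortest Δλ = 8.481° (east) — does not cross 180°.
Leg 2: +175.044° → +19.179°, shortest Δλ = -155.865° (west) — does not cross 180°.
Leg 3: +19.179° → +48.123°, shortest Δλ = 28.944° (east) — does not cross 180°.
Leg 4: +48.123° → -34.919°, shortest Δλ = -83.042° (west) — does not cross 180°.
Leg 5: -34.919° → -3.661°, shortest Δλ = 31.258° (east) — does not cross 180°.
Total crossings: 0.

0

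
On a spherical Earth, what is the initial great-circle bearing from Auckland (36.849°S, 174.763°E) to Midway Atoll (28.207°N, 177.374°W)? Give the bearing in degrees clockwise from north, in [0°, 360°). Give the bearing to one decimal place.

Δλ = -177.374 − 174.763 = -352.137°; wrapped into (−180°, 180°]: 7.863°.
θ = atan2( sin Δλ · cos φ₂ , cos φ₁ · sin φ₂ − sin φ₁ · cos φ₂ · cos Δλ )
  = atan2(0.12056, 0.90175) = 7.615° → normalised to [0°, 360°): 7.615°.

7.6°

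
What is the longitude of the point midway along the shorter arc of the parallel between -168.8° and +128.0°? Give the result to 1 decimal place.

+159.6°

Signed shortest Δλ from -168.8° to +128.0° is -63.2°.
Midpoint longitude = -168.8° + (-63.2°)/2 = -168.8° − 31.6° = -200.4°.
Normalise into (−180°, 180°]: +159.6°.
(The naïve average (-168.8 + +128.0)/2 = -20.4° is on the wrong side of the globe.)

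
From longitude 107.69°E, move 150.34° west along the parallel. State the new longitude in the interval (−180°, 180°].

Start at +107.69°; shift −150.34° → -42.65°.
-42.65° already lies in (−180°, 180°].

42.65°W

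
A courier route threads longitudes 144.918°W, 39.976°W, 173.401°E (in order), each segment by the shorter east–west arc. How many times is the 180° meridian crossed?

1

Leg 1: -144.918° → -39.976°, shortest Δλ = 104.942° (east) — does not cross 180°.
Leg 2: -39.976° → +173.401°, shortest Δλ = -146.623° (west) — crosses 180°.
Total crossings: 1.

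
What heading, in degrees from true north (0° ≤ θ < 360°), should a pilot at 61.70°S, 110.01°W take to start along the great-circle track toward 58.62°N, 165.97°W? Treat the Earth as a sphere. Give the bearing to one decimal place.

Δλ = -165.97 − -110.01 = -55.96°.
θ = atan2( sin Δλ · cos φ₂ , cos φ₁ · sin φ₂ − sin φ₁ · cos φ₂ · cos Δλ )
  = atan2(-0.43149, 0.66139) = -33.120° → normalised to [0°, 360°): 326.880°.

326.9°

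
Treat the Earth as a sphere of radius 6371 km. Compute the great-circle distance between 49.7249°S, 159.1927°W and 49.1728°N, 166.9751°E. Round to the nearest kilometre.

Δλ = 166.9751 − -159.1927 = 326.1678°; wrapped into (−180°, 180°]: -33.8322°.
Δφ = 49.1728 − -49.7249 = 98.8977°.
a = sin²(Δφ/2) + cos φ₁ · cos φ₂ · sin²(Δλ/2) = 0.613118.
c = 2·atan2(√a, √(1−a)) = 1.79901 rad → d = 6371·c ≈ 11461.48 km.

11461 km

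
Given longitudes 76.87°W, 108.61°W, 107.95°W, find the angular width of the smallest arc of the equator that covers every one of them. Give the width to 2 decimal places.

Sort the longitudes: -108.61°, -107.95°, -76.87°.
Eastward gaps between consecutive values (wrapping around): 0.66°, 31.08°, 328.26°.
Largest gap = 328.26° ⇒ minimal covering band is its complement: 360° − 328.26° = 31.74°.
Band runs from -108.61° eastward to -76.87°.

31.74°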